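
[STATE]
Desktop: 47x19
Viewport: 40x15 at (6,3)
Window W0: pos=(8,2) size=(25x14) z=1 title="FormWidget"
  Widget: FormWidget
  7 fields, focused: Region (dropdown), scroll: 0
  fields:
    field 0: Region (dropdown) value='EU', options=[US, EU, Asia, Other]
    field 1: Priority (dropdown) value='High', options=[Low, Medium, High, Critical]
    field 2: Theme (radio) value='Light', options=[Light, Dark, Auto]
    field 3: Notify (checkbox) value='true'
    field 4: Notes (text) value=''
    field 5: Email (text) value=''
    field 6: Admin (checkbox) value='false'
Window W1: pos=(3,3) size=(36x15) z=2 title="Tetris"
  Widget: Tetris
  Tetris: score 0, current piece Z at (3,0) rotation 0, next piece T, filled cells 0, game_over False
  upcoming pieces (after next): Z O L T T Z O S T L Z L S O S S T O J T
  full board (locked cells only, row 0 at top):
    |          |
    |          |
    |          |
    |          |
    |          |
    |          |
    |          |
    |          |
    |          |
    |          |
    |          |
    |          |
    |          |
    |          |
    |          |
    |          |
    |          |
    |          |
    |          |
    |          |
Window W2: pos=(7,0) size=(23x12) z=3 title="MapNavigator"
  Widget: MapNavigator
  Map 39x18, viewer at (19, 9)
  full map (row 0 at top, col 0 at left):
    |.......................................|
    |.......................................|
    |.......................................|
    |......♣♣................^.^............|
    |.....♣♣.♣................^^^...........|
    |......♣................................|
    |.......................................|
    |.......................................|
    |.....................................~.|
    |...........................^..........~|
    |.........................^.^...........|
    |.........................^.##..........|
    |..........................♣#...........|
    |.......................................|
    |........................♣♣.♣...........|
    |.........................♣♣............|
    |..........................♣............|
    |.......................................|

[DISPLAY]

━┃.....................┃━━━━━━━━┓       
e┃.....................┃        ┃       
─┃.....................┃────────┨       
 ┃.....................┃        ┃       
 ┃..........@.......^..┃        ┃       
 ┃................^.^..┃        ┃       
 ┃................^.##.┃        ┃       
 ┃.................♣#..┃        ┃       
 ┗━━━━━━━━━━━━━━━━━━━━━┛        ┃       
        │Score:                 ┃       
        │0                      ┃       
        │                       ┃       
        │                       ┃       
        │                       ┃       
━━━━━━━━━━━━━━━━━━━━━━━━━━━━━━━━┛       


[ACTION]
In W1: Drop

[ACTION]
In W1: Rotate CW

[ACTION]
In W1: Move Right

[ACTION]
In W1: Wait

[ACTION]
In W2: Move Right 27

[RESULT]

━┃...........          ┃━━━━━━━━┓       
e┃...........          ┃        ┃       
─┃...........          ┃────────┨       
 ┃.........~.          ┃        ┃       
 ┃..........@          ┃        ┃       
 ┃...........          ┃        ┃       
 ┃#..........          ┃        ┃       
 ┃...........          ┃        ┃       
 ┗━━━━━━━━━━━━━━━━━━━━━┛        ┃       
        │Score:                 ┃       
        │0                      ┃       
        │                       ┃       
        │                       ┃       
        │                       ┃       
━━━━━━━━━━━━━━━━━━━━━━━━━━━━━━━━┛       


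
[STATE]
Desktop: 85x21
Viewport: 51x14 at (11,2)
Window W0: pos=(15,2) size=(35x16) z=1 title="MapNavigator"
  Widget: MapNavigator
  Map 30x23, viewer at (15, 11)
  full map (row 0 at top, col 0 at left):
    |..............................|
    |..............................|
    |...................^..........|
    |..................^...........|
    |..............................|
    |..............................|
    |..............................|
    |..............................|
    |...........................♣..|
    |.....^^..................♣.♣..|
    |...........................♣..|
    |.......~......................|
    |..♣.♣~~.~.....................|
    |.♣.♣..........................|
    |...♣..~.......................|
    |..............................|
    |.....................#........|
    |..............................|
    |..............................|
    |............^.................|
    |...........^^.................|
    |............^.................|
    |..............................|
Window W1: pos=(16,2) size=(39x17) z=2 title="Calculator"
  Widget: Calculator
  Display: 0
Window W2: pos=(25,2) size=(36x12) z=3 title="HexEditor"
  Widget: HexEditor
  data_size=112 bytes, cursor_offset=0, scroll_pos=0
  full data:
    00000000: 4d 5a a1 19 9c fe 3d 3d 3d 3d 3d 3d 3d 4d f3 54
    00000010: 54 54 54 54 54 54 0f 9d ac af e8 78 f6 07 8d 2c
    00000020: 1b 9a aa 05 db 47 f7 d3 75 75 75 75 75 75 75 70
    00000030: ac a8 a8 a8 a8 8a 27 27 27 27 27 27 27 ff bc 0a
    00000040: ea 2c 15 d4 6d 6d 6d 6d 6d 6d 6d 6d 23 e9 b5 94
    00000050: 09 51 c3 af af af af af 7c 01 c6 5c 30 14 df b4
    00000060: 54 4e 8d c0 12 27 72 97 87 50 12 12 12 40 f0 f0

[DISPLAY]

    ┏┏━━━━━━━━┏━━━━━━━━━━━━━━━━━━━━━━━━━━━━━━━━━━┓ 
    ┃┃ Calcula┃ HexEditor                        ┃ 
    ┠┠────────┠──────────────────────────────────┨ 
    ┃┃        ┃00000000  4D 5a a1 19 9c fe 3d 3d ┃ 
    ┃┃┌───┬───┃00000010  54 54 54 54 54 54 0f 9d ┃ 
    ┃┃│ 7 │ 8 ┃00000020  1b 9a aa 05 db 47 f7 d3 ┃ 
    ┃┃├───┼───┃00000030  ac a8 a8 a8 a8 8a 27 27 ┃ 
    ┃┃│ 4 │ 5 ┃00000040  ea 2c 15 d4 6d 6d 6d 6d ┃ 
    ┃┃├───┼───┃00000050  09 51 c3 af af af af af ┃ 
    ┃┃│ 1 │ 2 ┃00000060  54 4e 8d c0 12 27 72 97 ┃ 
    ┃┃├───┼───┃                                  ┃ 
    ┃┃│ 0 │ . ┗━━━━━━━━━━━━━━━━━━━━━━━━━━━━━━━━━━┛ 
    ┃┃├───┼───┼───┼───┤                    ┃       
    ┃┃│ C │ MC│ MR│ M+│                    ┃       


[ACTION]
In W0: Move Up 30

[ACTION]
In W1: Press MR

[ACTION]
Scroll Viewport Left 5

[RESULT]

         ┏┏━━━━━━━━┏━━━━━━━━━━━━━━━━━━━━━━━━━━━━━━━
         ┃┃ Calcula┃ HexEditor                     
         ┠┠────────┠───────────────────────────────
         ┃┃        ┃00000000  4D 5a a1 19 9c fe 3d 
         ┃┃┌───┬───┃00000010  54 54 54 54 54 54 0f 
         ┃┃│ 7 │ 8 ┃00000020  1b 9a aa 05 db 47 f7 
         ┃┃├───┼───┃00000030  ac a8 a8 a8 a8 8a 27 
         ┃┃│ 4 │ 5 ┃00000040  ea 2c 15 d4 6d 6d 6d 
         ┃┃├───┼───┃00000050  09 51 c3 af af af af 
         ┃┃│ 1 │ 2 ┃00000060  54 4e 8d c0 12 27 72 
         ┃┃├───┼───┃                               
         ┃┃│ 0 │ . ┗━━━━━━━━━━━━━━━━━━━━━━━━━━━━━━━
         ┃┃├───┼───┼───┼───┤                    ┃  
         ┃┃│ C │ MC│ MR│ M+│                    ┃  


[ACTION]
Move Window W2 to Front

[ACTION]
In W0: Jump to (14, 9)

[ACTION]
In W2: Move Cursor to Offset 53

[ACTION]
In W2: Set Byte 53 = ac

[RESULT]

         ┏┏━━━━━━━━┏━━━━━━━━━━━━━━━━━━━━━━━━━━━━━━━
         ┃┃ Calcula┃ HexEditor                     
         ┠┠────────┠───────────────────────────────
         ┃┃        ┃00000000  4d 5a a1 19 9c fe 3d 
         ┃┃┌───┬───┃00000010  54 54 54 54 54 54 0f 
         ┃┃│ 7 │ 8 ┃00000020  1b 9a aa 05 db 47 f7 
         ┃┃├───┼───┃00000030  ac a8 a8 a8 a8 AC 27 
         ┃┃│ 4 │ 5 ┃00000040  ea 2c 15 d4 6d 6d 6d 
         ┃┃├───┼───┃00000050  09 51 c3 af af af af 
         ┃┃│ 1 │ 2 ┃00000060  54 4e 8d c0 12 27 72 
         ┃┃├───┼───┃                               
         ┃┃│ 0 │ . ┗━━━━━━━━━━━━━━━━━━━━━━━━━━━━━━━
         ┃┃├───┼───┼───┼───┤                    ┃  
         ┃┃│ C │ MC│ MR│ M+│                    ┃  


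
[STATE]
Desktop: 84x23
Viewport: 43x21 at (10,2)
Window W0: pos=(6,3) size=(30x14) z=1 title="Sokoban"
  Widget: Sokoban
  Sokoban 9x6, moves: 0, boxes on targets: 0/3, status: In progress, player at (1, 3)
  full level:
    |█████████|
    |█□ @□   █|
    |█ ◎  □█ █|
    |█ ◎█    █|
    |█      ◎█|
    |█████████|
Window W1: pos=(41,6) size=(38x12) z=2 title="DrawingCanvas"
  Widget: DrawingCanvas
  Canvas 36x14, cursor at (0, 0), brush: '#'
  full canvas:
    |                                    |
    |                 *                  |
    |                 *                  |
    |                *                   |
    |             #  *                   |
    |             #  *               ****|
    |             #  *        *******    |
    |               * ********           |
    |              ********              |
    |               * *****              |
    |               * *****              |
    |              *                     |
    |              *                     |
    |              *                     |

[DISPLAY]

                                           
━━━━━━━━━━━━━━━━━━━━━━━━━┓                 
koban                    ┃                 
─────────────────────────┨                 
██████                   ┃     ┏━━━━━━━━━━━
@□   █                   ┃     ┃ DrawingCan
  □█ █                   ┃     ┠───────────
█    █                   ┃     ┃+          
    ◎█                   ┃     ┃           
██████                   ┃     ┃           
es: 0  0/3               ┃     ┃           
                         ┃     ┃           
                         ┃     ┃           
                         ┃     ┃           
━━━━━━━━━━━━━━━━━━━━━━━━━┛     ┃           
                               ┗━━━━━━━━━━━
                                           
                                           
                                           
                                           
                                           


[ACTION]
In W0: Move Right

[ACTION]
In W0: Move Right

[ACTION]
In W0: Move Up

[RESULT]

                                           
━━━━━━━━━━━━━━━━━━━━━━━━━┓                 
koban                    ┃                 
─────────────────────────┨                 
██████                   ┃     ┏━━━━━━━━━━━
  @□ █                   ┃     ┃ DrawingCan
  □█ █                   ┃     ┠───────────
█    █                   ┃     ┃+          
    ◎█                   ┃     ┃           
██████                   ┃     ┃           
es: 2  0/3               ┃     ┃           
                         ┃     ┃           
                         ┃     ┃           
                         ┃     ┃           
━━━━━━━━━━━━━━━━━━━━━━━━━┛     ┃           
                               ┗━━━━━━━━━━━
                                           
                                           
                                           
                                           
                                           


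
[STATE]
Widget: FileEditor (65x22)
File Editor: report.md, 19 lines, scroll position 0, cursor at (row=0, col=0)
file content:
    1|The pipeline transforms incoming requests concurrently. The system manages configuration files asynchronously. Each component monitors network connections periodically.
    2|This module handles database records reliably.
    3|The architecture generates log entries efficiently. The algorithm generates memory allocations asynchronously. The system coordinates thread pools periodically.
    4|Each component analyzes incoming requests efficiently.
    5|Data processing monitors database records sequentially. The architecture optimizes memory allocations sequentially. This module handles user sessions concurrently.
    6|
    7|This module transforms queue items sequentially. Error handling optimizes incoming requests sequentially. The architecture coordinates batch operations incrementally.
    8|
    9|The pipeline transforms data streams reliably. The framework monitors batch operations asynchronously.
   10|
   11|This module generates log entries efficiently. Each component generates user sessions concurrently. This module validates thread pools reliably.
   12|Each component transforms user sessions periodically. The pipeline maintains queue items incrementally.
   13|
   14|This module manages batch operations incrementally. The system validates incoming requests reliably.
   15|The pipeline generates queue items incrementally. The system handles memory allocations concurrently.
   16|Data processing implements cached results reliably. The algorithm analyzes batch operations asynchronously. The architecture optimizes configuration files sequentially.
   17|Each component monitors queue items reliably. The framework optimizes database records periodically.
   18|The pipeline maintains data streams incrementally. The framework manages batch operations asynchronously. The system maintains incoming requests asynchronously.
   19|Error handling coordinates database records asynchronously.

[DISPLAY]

█he pipeline transforms incoming requests concurrently. The syst▲
This module handles database records reliably.                  █
The architecture generates log entries efficiently. The algorith░
Each component analyzes incoming requests efficiently.          ░
Data processing monitors database records sequentially. The arch░
                                                                ░
This module transforms queue items sequentially. Error handling ░
                                                                ░
The pipeline transforms data streams reliably. The framework mon░
                                                                ░
This module generates log entries efficiently. Each component ge░
Each component transforms user sessions periodically. The pipeli░
                                                                ░
This module manages batch operations incrementally. The system v░
The pipeline generates queue items incrementally. The system han░
Data processing implements cached results reliably. The algorith░
Each component monitors queue items reliably. The framework opti░
The pipeline maintains data streams incrementally. The framework░
Error handling coordinates database records asynchronously.     ░
                                                                ░
                                                                ░
                                                                ▼


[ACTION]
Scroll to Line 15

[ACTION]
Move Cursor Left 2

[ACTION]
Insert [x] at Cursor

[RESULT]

x█he pipeline transforms incoming requests concurrently. The sys▲
This module handles database records reliably.                  █
The architecture generates log entries efficiently. The algorith░
Each component analyzes incoming requests efficiently.          ░
Data processing monitors database records sequentially. The arch░
                                                                ░
This module transforms queue items sequentially. Error handling ░
                                                                ░
The pipeline transforms data streams reliably. The framework mon░
                                                                ░
This module generates log entries efficiently. Each component ge░
Each component transforms user sessions periodically. The pipeli░
                                                                ░
This module manages batch operations incrementally. The system v░
The pipeline generates queue items incrementally. The system han░
Data processing implements cached results reliably. The algorith░
Each component monitors queue items reliably. The framework opti░
The pipeline maintains data streams incrementally. The framework░
Error handling coordinates database records asynchronously.     ░
                                                                ░
                                                                ░
                                                                ▼


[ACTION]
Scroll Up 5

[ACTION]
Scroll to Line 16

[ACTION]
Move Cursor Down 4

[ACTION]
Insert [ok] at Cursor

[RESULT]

xThe pipeline transforms incoming requests concurrently. The sys▲
This module handles database records reliably.                  █
The architecture generates log entries efficiently. The algorith░
Each component analyzes incoming requests efficiently.          ░
Dok█ta processing monitors database records sequentially. The ar░
                                                                ░
This module transforms queue items sequentially. Error handling ░
                                                                ░
The pipeline transforms data streams reliably. The framework mon░
                                                                ░
This module generates log entries efficiently. Each component ge░
Each component transforms user sessions periodically. The pipeli░
                                                                ░
This module manages batch operations incrementally. The system v░
The pipeline generates queue items incrementally. The system han░
Data processing implements cached results reliably. The algorith░
Each component monitors queue items reliably. The framework opti░
The pipeline maintains data streams incrementally. The framework░
Error handling coordinates database records asynchronously.     ░
                                                                ░
                                                                ░
                                                                ▼


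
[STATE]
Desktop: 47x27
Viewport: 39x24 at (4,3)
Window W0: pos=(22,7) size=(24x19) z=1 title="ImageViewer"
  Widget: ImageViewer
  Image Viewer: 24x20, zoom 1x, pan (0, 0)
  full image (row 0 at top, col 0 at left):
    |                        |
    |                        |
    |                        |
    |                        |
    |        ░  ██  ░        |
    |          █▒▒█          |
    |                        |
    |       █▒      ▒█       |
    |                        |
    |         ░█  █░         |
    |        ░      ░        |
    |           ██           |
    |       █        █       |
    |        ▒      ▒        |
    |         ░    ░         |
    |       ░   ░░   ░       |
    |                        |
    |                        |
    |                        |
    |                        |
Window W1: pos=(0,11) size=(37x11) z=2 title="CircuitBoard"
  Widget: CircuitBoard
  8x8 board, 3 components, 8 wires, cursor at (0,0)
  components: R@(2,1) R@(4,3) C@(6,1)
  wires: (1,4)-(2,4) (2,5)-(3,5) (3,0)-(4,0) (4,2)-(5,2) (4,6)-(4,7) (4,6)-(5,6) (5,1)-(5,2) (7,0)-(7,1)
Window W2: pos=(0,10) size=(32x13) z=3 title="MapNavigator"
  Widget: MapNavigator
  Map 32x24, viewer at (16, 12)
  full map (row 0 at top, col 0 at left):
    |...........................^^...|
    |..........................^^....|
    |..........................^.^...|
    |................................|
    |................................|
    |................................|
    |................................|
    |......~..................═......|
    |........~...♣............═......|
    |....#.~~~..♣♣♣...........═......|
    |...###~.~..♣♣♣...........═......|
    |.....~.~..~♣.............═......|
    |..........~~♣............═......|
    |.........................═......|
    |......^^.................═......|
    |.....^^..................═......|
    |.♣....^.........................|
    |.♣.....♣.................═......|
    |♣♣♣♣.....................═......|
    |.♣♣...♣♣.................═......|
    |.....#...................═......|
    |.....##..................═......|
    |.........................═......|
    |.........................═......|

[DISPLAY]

                                       
                                       
                                       
                                       
                  ┏━━━━━━━━━━━━━━━━━━━━
                  ┃ ImageViewer        
                  ┠────────────────────
━━━━━━━━━━━━━━━━━━━━━━━━━━━┓           
pNavigator                 ┃━━━━┓      
───────────────────────────┨    ┃      
....~...♣............═.....┃────┨      
#.~~~..♣♣♣...........═.....┃    ┃ ░    
##~.~..♣♣♣...........═.....┃    ┃      
.~.~..~♣.............═.....┃    ┃      
......~~♣...@........═.....┃    ┃ ▒█   
.....................═.....┃    ┃      
..^^.................═.....┃    ┃░     
.^^..................═.....┃    ┃ ░    
..^........................┃━━━━┛      
━━━━━━━━━━━━━━━━━━━━━━━━━━━┛       █   
                  ┃        ▒      ▒    
                  ┃         ░    ░     
                  ┗━━━━━━━━━━━━━━━━━━━━
                                       


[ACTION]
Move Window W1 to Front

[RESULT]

                                       
                                       
                                       
                                       
                  ┏━━━━━━━━━━━━━━━━━━━━
                  ┃ ImageViewer        
                  ┠────────────────────
━━━━━━━━━━━━━━━━━━━━━━━━━━━┓           
━━━━━━━━━━━━━━━━━━━━━━━━━━━━━━━━┓      
rcuitBoard                      ┃      
────────────────────────────────┨      
0 1 2 3 4 5 6 7                 ┃ ░    
[.]                             ┃      
                                ┃      
                 ·              ┃ ▒█   
                 │              ┃      
     R           ·   ·          ┃░     
                     │          ┃ ░    
━━━━━━━━━━━━━━━━━━━━━━━━━━━━━━━━┛      
━━━━━━━━━━━━━━━━━━━━━━━━━━━┛       █   
                  ┃        ▒      ▒    
                  ┃         ░    ░     
                  ┗━━━━━━━━━━━━━━━━━━━━
                                       


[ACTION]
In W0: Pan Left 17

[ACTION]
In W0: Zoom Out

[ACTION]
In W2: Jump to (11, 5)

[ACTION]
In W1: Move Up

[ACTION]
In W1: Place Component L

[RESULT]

                                       
                                       
                                       
                                       
                  ┏━━━━━━━━━━━━━━━━━━━━
                  ┃ ImageViewer        
                  ┠────────────────────
━━━━━━━━━━━━━━━━━━━━━━━━━━━┓           
━━━━━━━━━━━━━━━━━━━━━━━━━━━━━━━━┓      
rcuitBoard                      ┃      
────────────────────────────────┨      
0 1 2 3 4 5 6 7                 ┃ ░    
[L]                             ┃      
                                ┃      
                 ·              ┃ ▒█   
                 │              ┃      
     R           ·   ·          ┃░     
                     │          ┃ ░    
━━━━━━━━━━━━━━━━━━━━━━━━━━━━━━━━┛      
━━━━━━━━━━━━━━━━━━━━━━━━━━━┛       █   
                  ┃        ▒      ▒    
                  ┃         ░    ░     
                  ┗━━━━━━━━━━━━━━━━━━━━
                                       


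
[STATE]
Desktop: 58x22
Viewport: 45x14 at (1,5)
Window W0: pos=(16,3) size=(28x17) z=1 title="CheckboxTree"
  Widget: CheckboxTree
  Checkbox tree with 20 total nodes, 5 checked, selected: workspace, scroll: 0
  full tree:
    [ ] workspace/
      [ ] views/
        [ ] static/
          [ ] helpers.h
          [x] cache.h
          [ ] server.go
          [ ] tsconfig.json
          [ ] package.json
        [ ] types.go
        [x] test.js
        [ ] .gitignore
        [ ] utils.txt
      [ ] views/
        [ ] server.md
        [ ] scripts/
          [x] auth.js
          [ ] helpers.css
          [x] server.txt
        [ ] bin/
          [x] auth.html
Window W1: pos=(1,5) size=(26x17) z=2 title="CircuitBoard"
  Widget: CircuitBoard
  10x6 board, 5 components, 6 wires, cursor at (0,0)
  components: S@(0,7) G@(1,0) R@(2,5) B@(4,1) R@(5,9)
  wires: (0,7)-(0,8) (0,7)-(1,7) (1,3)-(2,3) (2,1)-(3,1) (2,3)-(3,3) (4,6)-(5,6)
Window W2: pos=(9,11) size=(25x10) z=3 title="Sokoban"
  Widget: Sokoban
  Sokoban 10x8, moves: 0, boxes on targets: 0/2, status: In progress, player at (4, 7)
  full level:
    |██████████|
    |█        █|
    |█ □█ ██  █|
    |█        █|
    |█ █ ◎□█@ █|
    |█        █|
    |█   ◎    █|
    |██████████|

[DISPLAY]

┏━━━━━━━━━━━━━━━━━━━━━━━━┓────────────────┨  
┃ CircuitBoard           ┃pace/           ┃  
┠────────────────────────┨ws/             ┃  
┃   0 1 2 3 4 5 6 7 8 9  ┃tatic/          ┃  
┃0  [.]                  ┃ helpers.h      ┃  
┃                        ┃ cache.h        ┃  
┃1   G  ┏━━━━━━━━━━━━━━━━━━━━━━━┓.go      ┃  
┃       ┃ Sokoban               ┃ig.json  ┃  
┃2      ┠───────────────────────┨e.json   ┃  
┃       ┃██████████             ┃         ┃  
┃3      ┃█        █             ┃         ┃  
┃       ┃█ □█ ██  █             ┃re       ┃  
┃4      ┃█        █             ┃t        ┃  
┃       ┃█ █ ◎□█@ █             ┃         ┃  


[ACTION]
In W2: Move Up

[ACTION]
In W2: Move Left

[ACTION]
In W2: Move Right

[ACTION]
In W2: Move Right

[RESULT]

┏━━━━━━━━━━━━━━━━━━━━━━━━┓────────────────┨  
┃ CircuitBoard           ┃pace/           ┃  
┠────────────────────────┨ws/             ┃  
┃   0 1 2 3 4 5 6 7 8 9  ┃tatic/          ┃  
┃0  [.]                  ┃ helpers.h      ┃  
┃                        ┃ cache.h        ┃  
┃1   G  ┏━━━━━━━━━━━━━━━━━━━━━━━┓.go      ┃  
┃       ┃ Sokoban               ┃ig.json  ┃  
┃2      ┠───────────────────────┨e.json   ┃  
┃       ┃██████████             ┃         ┃  
┃3      ┃█        █             ┃         ┃  
┃       ┃█ □█ ██  █             ┃re       ┃  
┃4      ┃█       @█             ┃t        ┃  
┃       ┃█ █ ◎□█  █             ┃         ┃  


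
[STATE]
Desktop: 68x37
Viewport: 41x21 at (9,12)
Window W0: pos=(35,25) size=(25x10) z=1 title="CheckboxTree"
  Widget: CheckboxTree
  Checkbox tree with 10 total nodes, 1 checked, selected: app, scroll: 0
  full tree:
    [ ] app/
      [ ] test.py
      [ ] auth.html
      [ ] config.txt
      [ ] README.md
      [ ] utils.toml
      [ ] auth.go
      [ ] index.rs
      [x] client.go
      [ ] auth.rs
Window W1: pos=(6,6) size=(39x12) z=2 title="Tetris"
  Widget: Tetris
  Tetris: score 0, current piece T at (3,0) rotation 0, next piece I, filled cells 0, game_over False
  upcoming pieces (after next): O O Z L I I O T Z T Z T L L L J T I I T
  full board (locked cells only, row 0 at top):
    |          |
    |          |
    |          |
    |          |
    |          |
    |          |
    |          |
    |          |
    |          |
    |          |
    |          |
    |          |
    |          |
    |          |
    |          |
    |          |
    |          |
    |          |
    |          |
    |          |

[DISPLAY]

        │                          ┃     
        │                          ┃     
        │                          ┃     
        │Score:                    ┃     
        │0                         ┃     
━━━━━━━━━━━━━━━━━━━━━━━━━━━━━━━━━━━┛     
                                         
                                         
                                         
                                         
                                         
                                         
                                         
                          ┏━━━━━━━━━━━━━━
                          ┃ CheckboxTree 
                          ┠──────────────
                          ┃>[-] app/     
                          ┃   [ ] test.py
                          ┃   [ ] auth.ht
                          ┃   [ ] config.
                          ┃   [ ] README.


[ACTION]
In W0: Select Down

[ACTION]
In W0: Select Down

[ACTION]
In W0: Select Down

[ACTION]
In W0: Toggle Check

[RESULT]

        │                          ┃     
        │                          ┃     
        │                          ┃     
        │Score:                    ┃     
        │0                         ┃     
━━━━━━━━━━━━━━━━━━━━━━━━━━━━━━━━━━━┛     
                                         
                                         
                                         
                                         
                                         
                                         
                                         
                          ┏━━━━━━━━━━━━━━
                          ┃ CheckboxTree 
                          ┠──────────────
                          ┃ [-] app/     
                          ┃   [ ] test.py
                          ┃   [ ] auth.ht
                          ┃>  [x] config.
                          ┃   [ ] README.


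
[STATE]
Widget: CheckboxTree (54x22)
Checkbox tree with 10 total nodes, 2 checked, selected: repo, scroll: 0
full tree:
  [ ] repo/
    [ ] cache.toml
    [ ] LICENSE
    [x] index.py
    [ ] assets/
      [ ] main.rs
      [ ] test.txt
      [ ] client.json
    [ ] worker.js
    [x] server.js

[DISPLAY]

>[-] repo/                                            
   [ ] cache.toml                                     
   [ ] LICENSE                                        
   [x] index.py                                       
   [ ] assets/                                        
     [ ] main.rs                                      
     [ ] test.txt                                     
     [ ] client.json                                  
   [ ] worker.js                                      
   [x] server.js                                      
                                                      
                                                      
                                                      
                                                      
                                                      
                                                      
                                                      
                                                      
                                                      
                                                      
                                                      
                                                      


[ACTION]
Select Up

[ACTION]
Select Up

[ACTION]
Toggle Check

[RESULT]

>[x] repo/                                            
   [x] cache.toml                                     
   [x] LICENSE                                        
   [x] index.py                                       
   [x] assets/                                        
     [x] main.rs                                      
     [x] test.txt                                     
     [x] client.json                                  
   [x] worker.js                                      
   [x] server.js                                      
                                                      
                                                      
                                                      
                                                      
                                                      
                                                      
                                                      
                                                      
                                                      
                                                      
                                                      
                                                      


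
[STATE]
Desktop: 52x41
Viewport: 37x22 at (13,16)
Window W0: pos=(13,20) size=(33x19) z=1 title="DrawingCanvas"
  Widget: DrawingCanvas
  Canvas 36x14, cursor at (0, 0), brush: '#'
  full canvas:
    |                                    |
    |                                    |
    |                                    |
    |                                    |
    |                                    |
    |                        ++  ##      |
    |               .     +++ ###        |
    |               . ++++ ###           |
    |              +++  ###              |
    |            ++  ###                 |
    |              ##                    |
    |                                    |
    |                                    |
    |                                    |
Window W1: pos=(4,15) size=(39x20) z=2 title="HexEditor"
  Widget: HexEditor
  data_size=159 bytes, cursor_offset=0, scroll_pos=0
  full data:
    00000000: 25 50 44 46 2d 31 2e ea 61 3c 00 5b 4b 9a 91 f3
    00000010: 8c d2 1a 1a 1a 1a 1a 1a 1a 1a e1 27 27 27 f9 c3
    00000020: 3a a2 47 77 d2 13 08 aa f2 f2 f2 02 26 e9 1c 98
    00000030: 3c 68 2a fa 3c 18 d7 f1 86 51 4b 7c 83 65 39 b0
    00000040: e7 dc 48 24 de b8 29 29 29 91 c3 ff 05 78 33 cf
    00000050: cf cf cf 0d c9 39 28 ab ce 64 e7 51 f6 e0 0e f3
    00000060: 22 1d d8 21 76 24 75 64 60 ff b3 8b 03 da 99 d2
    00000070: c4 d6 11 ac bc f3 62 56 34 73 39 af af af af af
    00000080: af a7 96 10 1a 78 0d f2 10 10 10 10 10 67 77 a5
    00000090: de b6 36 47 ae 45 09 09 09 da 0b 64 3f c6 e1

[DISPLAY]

or                           ┃       
─────────────────────────────┨       
  25 50 44 46 2d 31 2e ea  61┃       
  8c d2 1a 1a 1a 1a 1a 1a  1a┃       
  3a a2 47 77 d2 13 08 aa  f2┃━━┓    
  3c 68 2a fa 3c 18 d7 f1  86┃  ┃    
  e7 dc 48 24 de b8 29 29  29┃──┨    
  cf cf cf 0d c9 39 28 ab  ce┃  ┃    
  22 1d d8 21 76 24 75 64  60┃  ┃    
  c4 d6 11 ac bc f3 62 56  34┃  ┃    
  af a7 96 10 1a 78 0d f2  10┃  ┃    
  de b6 36 47 ae 45 09 09  09┃  ┃    
                             ┃# ┃    
                             ┃  ┃    
                             ┃  ┃    
                             ┃  ┃    
                             ┃  ┃    
                             ┃  ┃    
━━━━━━━━━━━━━━━━━━━━━━━━━━━━━┛  ┃    
┃                               ┃    
┃                               ┃    
┃                               ┃    


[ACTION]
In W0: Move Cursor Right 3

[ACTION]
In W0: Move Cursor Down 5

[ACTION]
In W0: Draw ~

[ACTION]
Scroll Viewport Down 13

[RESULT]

  8c d2 1a 1a 1a 1a 1a 1a  1a┃       
  3a a2 47 77 d2 13 08 aa  f2┃━━┓    
  3c 68 2a fa 3c 18 d7 f1  86┃  ┃    
  e7 dc 48 24 de b8 29 29  29┃──┨    
  cf cf cf 0d c9 39 28 ab  ce┃  ┃    
  22 1d d8 21 76 24 75 64  60┃  ┃    
  c4 d6 11 ac bc f3 62 56  34┃  ┃    
  af a7 96 10 1a 78 0d f2  10┃  ┃    
  de b6 36 47 ae 45 09 09  09┃  ┃    
                             ┃# ┃    
                             ┃  ┃    
                             ┃  ┃    
                             ┃  ┃    
                             ┃  ┃    
                             ┃  ┃    
━━━━━━━━━━━━━━━━━━━━━━━━━━━━━┛  ┃    
┃                               ┃    
┃                               ┃    
┃                               ┃    
┗━━━━━━━━━━━━━━━━━━━━━━━━━━━━━━━┛    
                                     
                                     


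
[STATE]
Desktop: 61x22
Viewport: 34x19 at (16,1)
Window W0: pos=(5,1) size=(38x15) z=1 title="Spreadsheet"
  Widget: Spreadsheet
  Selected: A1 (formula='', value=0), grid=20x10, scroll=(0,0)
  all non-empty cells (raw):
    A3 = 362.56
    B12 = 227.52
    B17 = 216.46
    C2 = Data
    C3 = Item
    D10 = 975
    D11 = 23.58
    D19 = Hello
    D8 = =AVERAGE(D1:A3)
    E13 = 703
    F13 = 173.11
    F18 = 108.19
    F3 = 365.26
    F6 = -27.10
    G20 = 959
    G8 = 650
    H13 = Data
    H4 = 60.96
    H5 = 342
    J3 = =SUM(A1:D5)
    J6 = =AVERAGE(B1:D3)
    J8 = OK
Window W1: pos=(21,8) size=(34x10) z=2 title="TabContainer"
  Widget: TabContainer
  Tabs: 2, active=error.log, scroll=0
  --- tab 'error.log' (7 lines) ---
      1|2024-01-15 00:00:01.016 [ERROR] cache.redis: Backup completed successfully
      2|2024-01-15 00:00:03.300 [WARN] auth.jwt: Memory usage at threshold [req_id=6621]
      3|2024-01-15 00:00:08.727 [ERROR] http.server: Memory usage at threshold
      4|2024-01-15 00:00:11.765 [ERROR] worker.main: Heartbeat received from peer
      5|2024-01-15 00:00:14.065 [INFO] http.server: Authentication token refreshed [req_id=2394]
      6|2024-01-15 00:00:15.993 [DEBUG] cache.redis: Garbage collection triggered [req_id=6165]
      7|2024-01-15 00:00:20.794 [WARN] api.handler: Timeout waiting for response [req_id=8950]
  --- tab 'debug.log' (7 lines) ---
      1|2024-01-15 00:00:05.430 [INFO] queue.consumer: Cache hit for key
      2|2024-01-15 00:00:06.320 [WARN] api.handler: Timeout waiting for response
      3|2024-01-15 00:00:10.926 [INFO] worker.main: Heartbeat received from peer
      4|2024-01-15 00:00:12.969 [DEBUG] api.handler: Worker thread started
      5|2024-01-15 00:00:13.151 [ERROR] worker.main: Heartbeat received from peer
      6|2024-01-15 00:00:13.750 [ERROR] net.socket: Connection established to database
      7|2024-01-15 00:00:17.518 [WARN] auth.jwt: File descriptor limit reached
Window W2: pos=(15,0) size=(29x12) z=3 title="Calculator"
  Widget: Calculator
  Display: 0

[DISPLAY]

 Calculator                ┃      
───────────────────────────┨      
                          0┃      
┌───┬───┬───┬───┐          ┃      
│ 7 │ 8 │ 9 │ ÷ │          ┃      
├───┼───┼───┼───┤          ┃      
│ 4 │ 5 │ 6 │ × │          ┃      
├───┼───┼───┼───┤          ┃━━━━━━
│ 1 │ 2 │ 3 │ - │          ┃      
└───┴───┴───┴───┘          ┃──────
━━━━━━━━━━━━━━━━━━━━━━━━━━━┛      
 0   ┃────────────────────────────
 0   ┃2024-01-15 00:00:01.016 [ERR
 0   ┃2024-01-15 00:00:03.300 [WAR
━━━━━┃2024-01-15 00:00:08.727 [ERR
     ┃2024-01-15 00:00:11.765 [ERR
     ┗━━━━━━━━━━━━━━━━━━━━━━━━━━━━
                                  
                                  


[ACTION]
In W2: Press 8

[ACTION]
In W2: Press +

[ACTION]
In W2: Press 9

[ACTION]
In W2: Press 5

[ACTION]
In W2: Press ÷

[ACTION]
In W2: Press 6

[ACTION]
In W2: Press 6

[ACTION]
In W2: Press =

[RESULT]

 Calculator                ┃      
───────────────────────────┨      
                1.560606061┃      
┌───┬───┬───┬───┐          ┃      
│ 7 │ 8 │ 9 │ ÷ │          ┃      
├───┼───┼───┼───┤          ┃      
│ 4 │ 5 │ 6 │ × │          ┃      
├───┼───┼───┼───┤          ┃━━━━━━
│ 1 │ 2 │ 3 │ - │          ┃      
└───┴───┴───┴───┘          ┃──────
━━━━━━━━━━━━━━━━━━━━━━━━━━━┛      
 0   ┃────────────────────────────
 0   ┃2024-01-15 00:00:01.016 [ERR
 0   ┃2024-01-15 00:00:03.300 [WAR
━━━━━┃2024-01-15 00:00:08.727 [ERR
     ┃2024-01-15 00:00:11.765 [ERR
     ┗━━━━━━━━━━━━━━━━━━━━━━━━━━━━
                                  
                                  
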